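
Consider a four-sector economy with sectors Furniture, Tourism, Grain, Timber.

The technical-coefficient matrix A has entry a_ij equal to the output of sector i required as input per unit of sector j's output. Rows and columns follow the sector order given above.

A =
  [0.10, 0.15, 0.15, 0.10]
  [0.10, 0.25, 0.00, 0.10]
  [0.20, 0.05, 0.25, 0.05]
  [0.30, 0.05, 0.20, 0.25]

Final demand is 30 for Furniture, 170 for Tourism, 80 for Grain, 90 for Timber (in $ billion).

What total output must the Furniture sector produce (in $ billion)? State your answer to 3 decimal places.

x_1 = 135.676

I − A =
  [   0.90    -0.15    -0.15    -0.10]
  [  -0.10     0.75     0.00    -0.10]
  [  -0.20    -0.05     0.75    -0.05]
  [  -0.30    -0.05    -0.20     0.75]
Compute the cofactors C_ij = (−1)^(i+j)·(3×3 minor ij) of I−A; the adjugate is their transpose:
adj(I−A) = Cᵀ =
  [ 0.409625   0.093625   0.101625   0.073875]
  [ 0.081750   0.446000   0.035750   0.072750]
  [ 0.128250   0.060250   0.463000   0.056000]
  [ 0.203500   0.083250   0.166500   0.471750]
det(I−A) = Σ_j (I−A)_1j·C_1j = (0.90)(0.409625) + (-0.15)(0.081750) + (-0.15)(0.128250) + (-0.10)(0.203500) = 0.3168125
(I − A)⁻¹ = adj(I−A) / det(I−A) ≈
  [   1.2930     0.2955     0.3208     0.2332]
  [   0.2580     1.4078     0.1128     0.2296]
  [   0.4048     0.1902     1.4614     0.1768]
  [   0.6423     0.2628     0.5255     1.4891]
x = (I − A)⁻¹ d = adj(I−A)·d / det(I−A), with det(I−A) = 0.3168125:
  x_1 = (0.409625·30 + 0.093625·170 + 0.101625·80 + 0.073875·90) / 0.3168125 = 42.98375 / 0.3168125 ≈ 135.676
  x_2 = (0.081750·30 + 0.446000·170 + 0.035750·80 + 0.072750·90) / 0.3168125 = 87.68 / 0.3168125 ≈ 276.757
  x_3 = (0.128250·30 + 0.060250·170 + 0.463000·80 + 0.056000·90) / 0.3168125 = 56.17 / 0.3168125 ≈ 177.297
  x_4 = (0.203500·30 + 0.083250·170 + 0.166500·80 + 0.471750·90) / 0.3168125 = 76.035 / 0.3168125 = 240.000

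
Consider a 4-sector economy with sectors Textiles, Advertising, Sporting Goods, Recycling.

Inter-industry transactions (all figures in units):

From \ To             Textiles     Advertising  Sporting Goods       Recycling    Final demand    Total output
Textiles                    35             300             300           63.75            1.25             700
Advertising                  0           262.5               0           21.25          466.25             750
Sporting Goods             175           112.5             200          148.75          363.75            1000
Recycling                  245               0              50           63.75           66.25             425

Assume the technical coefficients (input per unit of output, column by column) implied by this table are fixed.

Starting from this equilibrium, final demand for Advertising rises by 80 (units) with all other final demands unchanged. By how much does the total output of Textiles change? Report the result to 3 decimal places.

Δx_1 = 78.993

Technical coefficients a_ij = z_ij / X_j:
  a_11 = 35/700 = 0.05, a_21 = 0/700 = 0.00, a_31 = 175/700 = 0.25, a_41 = 245/700 = 0.35
  a_12 = 300/750 = 0.40, a_22 = 262.5/750 = 0.35, a_32 = 112.5/750 = 0.15, a_42 = 0/750 = 0.00
  a_13 = 300/1000 = 0.30, a_23 = 0/1000 = 0.00, a_33 = 200/1000 = 0.20, a_43 = 50/1000 = 0.05
  a_14 = 63.75/425 = 0.15, a_24 = 21.25/425 = 0.05, a_34 = 148.75/425 = 0.35, a_44 = 63.75/425 = 0.15
I − A =
  [   0.95    -0.40    -0.30    -0.15]
  [   0.00     0.65     0.00    -0.05]
  [  -0.25    -0.15     0.80    -0.35]
  [  -0.35     0.00    -0.05     0.85]
Compute the cofactors C_ij = (−1)^(i+j)·(3×3 minor ij) of I−A; the adjugate is their transpose:
adj(I−A) = Cᵀ =
  [ 0.430250   0.304375   0.171625   0.164500]
  [ 0.014625   0.485000   0.007625   0.034250]
  [ 0.220375   0.247250   0.483750   0.252625]
  [ 0.190125   0.139875   0.099125   0.445250]
det(I−A) = Σ_j (I−A)_1j·C_1j = (0.95)(0.430250) + (-0.40)(0.014625) + (-0.30)(0.220375) + (-0.15)(0.190125) = 0.30825625
(I − A)⁻¹ = adj(I−A) / det(I−A) ≈
  [   1.3958     0.9874     0.5568     0.5336]
  [   0.0474     1.5734     0.0247     0.1111]
  [   0.7149     0.8021     1.5693     0.8195]
  [   0.6168     0.4538     0.3216     1.4444]
Δx = (I − A)⁻¹ Δd with Δd having +80 in the Advertising component and 0 elsewhere.
So Δx_1 = L_12 · (+80), where L_12 = adj(I−A)_12 / det(I−A) = 0.304375 / 0.30825625.
Δx_1 = 0.304375 × (+80) / 0.30825625 = 24.35 / 0.30825625 ≈ 78.993.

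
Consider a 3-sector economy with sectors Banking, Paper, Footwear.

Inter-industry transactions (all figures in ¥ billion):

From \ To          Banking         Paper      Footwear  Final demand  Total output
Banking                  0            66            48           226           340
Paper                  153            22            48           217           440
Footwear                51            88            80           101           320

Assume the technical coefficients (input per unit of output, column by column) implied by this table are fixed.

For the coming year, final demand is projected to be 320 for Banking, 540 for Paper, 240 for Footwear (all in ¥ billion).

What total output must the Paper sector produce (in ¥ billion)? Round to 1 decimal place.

Technical coefficients a_ij = z_ij / X_j:
  a_BB = 0/340 = 0.00, a_PB = 153/340 = 0.45, a_FB = 51/340 = 0.15
  a_BP = 66/440 = 0.15, a_PP = 22/440 = 0.05, a_FP = 88/440 = 0.20
  a_BF = 48/320 = 0.15, a_PF = 48/320 = 0.15, a_FF = 80/320 = 0.25
I − A =
  [   1.00    -0.15    -0.15]
  [  -0.45     0.95    -0.15]
  [  -0.15    -0.20     0.75]
Cofactors of I−A, C_ij = (−1)^(i+j)·(minor ij) (rows/columns in the sector order above):
  C_11 = (0.95)(0.75) − (-0.15)(-0.20) = 0.6825
  C_12 = −[(-0.45)(0.75) − (-0.15)(-0.15)] = 0.3600
  C_13 = (-0.45)(-0.20) − (0.95)(-0.15) = 0.2325
  C_21 = −[(-0.15)(0.75) − (-0.15)(-0.20)] = 0.1425
  C_22 = (1.00)(0.75) − (-0.15)(-0.15) = 0.7275
  C_23 = −[(1.00)(-0.20) − (-0.15)(-0.15)] = 0.2225
  C_31 = (-0.15)(-0.15) − (-0.15)(0.95) = 0.1650
  C_32 = −[(1.00)(-0.15) − (-0.15)(-0.45)] = 0.2175
  C_33 = (1.00)(0.95) − (-0.15)(-0.45) = 0.8825
det(I−A) = Σ_j (I−A)_1j·C_1j = (1.00)(0.6825) + (-0.15)(0.3600) + (-0.15)(0.2325) = 0.593625
adj(I−A) = Cᵀ =
  [ 0.6825   0.1425   0.1650]
  [ 0.3600   0.7275   0.2175]
  [ 0.2325   0.2225   0.8825]
(I − A)⁻¹ = adj(I−A) / det(I−A) ≈
  [   1.1497     0.2401     0.2780]
  [   0.6064     1.2255     0.3664]
  [   0.3917     0.3748     1.4866]
x = (I − A)⁻¹ d = adj(I−A)·d / det(I−A), with det(I−A) = 0.593625:
  x_B = (0.6825·320 + 0.1425·540 + 0.1650·240) / 0.593625 = 334.95 / 0.593625 ≈ 564.2
  x_P = (0.3600·320 + 0.7275·540 + 0.2175·240) / 0.593625 = 560.25 / 0.593625 ≈ 943.8
  x_F = (0.2325·320 + 0.2225·540 + 0.8825·240) / 0.593625 = 406.35 / 0.593625 ≈ 684.5

x_P = 943.8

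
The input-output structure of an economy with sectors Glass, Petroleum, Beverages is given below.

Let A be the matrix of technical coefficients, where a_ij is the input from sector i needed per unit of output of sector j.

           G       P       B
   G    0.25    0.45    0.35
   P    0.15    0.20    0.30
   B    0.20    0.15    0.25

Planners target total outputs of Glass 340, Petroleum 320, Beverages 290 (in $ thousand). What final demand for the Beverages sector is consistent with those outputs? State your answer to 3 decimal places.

d_B = 101.500

I − A =
  [   0.75    -0.45    -0.35]
  [  -0.15     0.80    -0.30]
  [  -0.20    -0.15     0.75]
d = (I − A) x:
  d_G = (+0.75)·340 + (-0.45)·320 + (-0.35)·290 = 9.500
  d_P = (-0.15)·340 + (+0.80)·320 + (-0.30)·290 = 118.000
  d_B = (-0.20)·340 + (-0.15)·320 + (+0.75)·290 = 101.500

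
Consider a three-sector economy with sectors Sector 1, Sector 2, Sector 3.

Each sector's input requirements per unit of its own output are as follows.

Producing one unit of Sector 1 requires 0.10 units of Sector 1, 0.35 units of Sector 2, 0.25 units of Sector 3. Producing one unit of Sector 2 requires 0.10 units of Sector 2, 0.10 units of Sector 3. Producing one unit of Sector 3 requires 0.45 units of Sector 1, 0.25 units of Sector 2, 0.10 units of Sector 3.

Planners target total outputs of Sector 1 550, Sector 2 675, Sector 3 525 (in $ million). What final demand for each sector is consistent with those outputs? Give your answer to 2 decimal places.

I − A =
  [   0.90     0.00    -0.45]
  [  -0.35     0.90    -0.25]
  [  -0.25    -0.10     0.90]
d = (I − A) x:
  d_1 = (+0.90)·550 + (+0.00)·675 + (-0.45)·525 = 258.75
  d_2 = (-0.35)·550 + (+0.90)·675 + (-0.25)·525 = 283.75
  d_3 = (-0.25)·550 + (-0.10)·675 + (+0.90)·525 = 267.50

d_1 = 258.75, d_2 = 283.75, d_3 = 267.50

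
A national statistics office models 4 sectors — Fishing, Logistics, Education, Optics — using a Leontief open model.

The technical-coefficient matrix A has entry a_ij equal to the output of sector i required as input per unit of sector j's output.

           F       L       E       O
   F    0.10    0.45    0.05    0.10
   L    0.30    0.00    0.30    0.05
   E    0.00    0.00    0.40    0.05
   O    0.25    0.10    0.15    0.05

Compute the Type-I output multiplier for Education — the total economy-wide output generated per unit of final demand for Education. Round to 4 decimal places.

m_E = 3.3444

I − A =
  [   0.90    -0.45    -0.05    -0.10]
  [  -0.30     1.00    -0.30    -0.05]
  [   0.00     0.00     0.60    -0.05]
  [  -0.25    -0.10    -0.15     0.95]
Compute the cofactors C_ij = (−1)^(i+j)·(3×3 minor ij) of I−A; the adjugate is their transpose:
adj(I−A) = Cᵀ =
  [ 0.558000   0.259375   0.196875   0.082750]
  [ 0.180000   0.490625   0.275125   0.059250]
  [ 0.014000   0.010125   0.688625   0.038250]
  [ 0.168000   0.121500   0.189500   0.459000]
det(I−A) = Σ_j (I−A)_1j·C_1j = (0.90)(0.558000) + (-0.45)(0.180000) + (-0.05)(0.014000) + (-0.10)(0.168000) = 0.4037
(I − A)⁻¹ = adj(I−A) / det(I−A) ≈
  [   1.38221     0.64249     0.48768     0.20498]
  [   0.44588     1.21532     0.68151     0.14677]
  [   0.03468     0.02508     1.70578     0.09475]
  [   0.41615     0.30097     0.46941     1.13698]
The output multiplier for sector j is the column-j sum of the Leontief inverse (I − A)⁻¹ = adj(I−A) / det(I−A).
Column E of adj(I−A): (0.196875, 0.275125, 0.688625, 0.189500); det(I−A) = 0.4037.
m_E = (0.196875 + 0.275125 + 0.688625 + 0.189500) / 0.4037 = 1.350125 / 0.4037 ≈ 3.3444.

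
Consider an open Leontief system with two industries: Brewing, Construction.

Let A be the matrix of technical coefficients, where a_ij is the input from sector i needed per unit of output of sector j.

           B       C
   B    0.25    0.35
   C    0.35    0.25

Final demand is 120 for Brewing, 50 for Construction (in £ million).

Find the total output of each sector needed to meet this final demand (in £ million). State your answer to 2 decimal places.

x_B = 244.32, x_C = 180.68

I − A =
  [   0.75    -0.35]
  [  -0.35     0.75]
det(I−A) = (0.75)(0.75) − (-0.35)(-0.35) = 0.4400
adj(I−A) = [[0.75, 0.35], [0.35, 0.75]]
(I − A)⁻¹ = adj(I−A) / det(I−A) ≈
  [   1.7045     0.7955]
  [   0.7955     1.7045]
x = (I − A)⁻¹ d = adj(I−A)·d / det(I−A), with det(I−A) = 0.4400:
  x_B = (0.75·120 + 0.35·50) / 0.4400 = 107.50 / 0.4400 ≈ 244.32
  x_C = (0.35·120 + 0.75·50) / 0.4400 = 79.50 / 0.4400 ≈ 180.68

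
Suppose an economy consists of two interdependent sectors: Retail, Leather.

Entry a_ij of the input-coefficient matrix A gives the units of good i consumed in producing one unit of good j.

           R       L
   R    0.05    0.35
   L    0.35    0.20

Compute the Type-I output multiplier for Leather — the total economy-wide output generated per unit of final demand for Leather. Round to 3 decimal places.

m_L = 2.039

I − A =
  [   0.95    -0.35]
  [  -0.35     0.80]
det(I−A) = (0.95)(0.80) − (-0.35)(-0.35) = 0.6375
adj(I−A) = [[0.80, 0.35], [0.35, 0.95]]
(I − A)⁻¹ = adj(I−A) / det(I−A) ≈
  [   1.2549     0.5490]
  [   0.5490     1.4902]
The output multiplier for sector j is the column-j sum of the Leontief inverse (I − A)⁻¹ = adj(I−A) / det(I−A).
Column L of adj(I−A): (0.35, 0.95); det(I−A) = 0.6375.
m_L = (0.35 + 0.95) / 0.6375 = 1.30 / 0.6375 ≈ 2.039.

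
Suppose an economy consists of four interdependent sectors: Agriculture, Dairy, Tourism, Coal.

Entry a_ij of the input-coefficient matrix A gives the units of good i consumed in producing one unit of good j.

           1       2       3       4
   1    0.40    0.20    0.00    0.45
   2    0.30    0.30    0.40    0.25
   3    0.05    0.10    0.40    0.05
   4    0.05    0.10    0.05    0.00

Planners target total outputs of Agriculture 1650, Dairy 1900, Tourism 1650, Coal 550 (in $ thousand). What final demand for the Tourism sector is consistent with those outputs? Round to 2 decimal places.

d_3 = 690.00

I − A =
  [   0.60    -0.20     0.00    -0.45]
  [  -0.30     0.70    -0.40    -0.25]
  [  -0.05    -0.10     0.60    -0.05]
  [  -0.05    -0.10    -0.05     1.00]
d = (I − A) x:
  d_1 = (+0.60)·1650 + (-0.20)·1900 + (+0.00)·1650 + (-0.45)·550 = 362.50
  d_2 = (-0.30)·1650 + (+0.70)·1900 + (-0.40)·1650 + (-0.25)·550 = 37.50
  d_3 = (-0.05)·1650 + (-0.10)·1900 + (+0.60)·1650 + (-0.05)·550 = 690.00
  d_4 = (-0.05)·1650 + (-0.10)·1900 + (-0.05)·1650 + (+1.00)·550 = 195.00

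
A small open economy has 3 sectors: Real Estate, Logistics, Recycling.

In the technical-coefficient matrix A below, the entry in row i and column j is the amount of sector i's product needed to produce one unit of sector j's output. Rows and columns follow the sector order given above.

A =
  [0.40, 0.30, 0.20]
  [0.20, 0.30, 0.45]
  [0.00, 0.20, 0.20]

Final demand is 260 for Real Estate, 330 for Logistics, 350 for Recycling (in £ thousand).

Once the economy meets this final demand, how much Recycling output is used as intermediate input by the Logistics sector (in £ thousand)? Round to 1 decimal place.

I − A =
  [   0.60    -0.30    -0.20]
  [  -0.20     0.70    -0.45]
  [   0.00    -0.20     0.80]
Cofactors of I−A, C_ij = (−1)^(i+j)·(minor ij) (rows/columns in the sector order above):
  C_11 = (0.70)(0.80) − (-0.45)(-0.20) = 0.4700
  C_12 = −[(-0.20)(0.80) − (-0.45)(0.00)] = 0.1600
  C_13 = (-0.20)(-0.20) − (0.70)(0.00) = 0.0400
  C_21 = −[(-0.30)(0.80) − (-0.20)(-0.20)] = 0.2800
  C_22 = (0.60)(0.80) − (-0.20)(0.00) = 0.4800
  C_23 = −[(0.60)(-0.20) − (-0.30)(0.00)] = 0.1200
  C_31 = (-0.30)(-0.45) − (-0.20)(0.70) = 0.2750
  C_32 = −[(0.60)(-0.45) − (-0.20)(-0.20)] = 0.3100
  C_33 = (0.60)(0.70) − (-0.30)(-0.20) = 0.3600
det(I−A) = Σ_j (I−A)_1j·C_1j = (0.60)(0.4700) + (-0.30)(0.1600) + (-0.20)(0.0400) = 0.2260
adj(I−A) = Cᵀ =
  [ 0.4700   0.2800   0.2750]
  [ 0.1600   0.4800   0.3100]
  [ 0.0400   0.1200   0.3600]
(I − A)⁻¹ = adj(I−A) / det(I−A) ≈
  [   2.0796     1.2389     1.2168]
  [   0.7080     2.1239     1.3717]
  [   0.1770     0.5310     1.5929]
First solve x = (I − A)⁻¹ d = adj(I−A)·d / det(I−A); in particular x_2 = (0.1600·260 + 0.4800·330 + 0.3100·350) / 0.2260 = 308.50 / 0.2260 ≈ 1365.044.
Intermediate flow from 3 to 2: z_32 = a_32 · x_2 = 0.20 × 308.50 / 0.2260 = 61.70 / 0.2260 ≈ 273.0.

z_32 = 273.0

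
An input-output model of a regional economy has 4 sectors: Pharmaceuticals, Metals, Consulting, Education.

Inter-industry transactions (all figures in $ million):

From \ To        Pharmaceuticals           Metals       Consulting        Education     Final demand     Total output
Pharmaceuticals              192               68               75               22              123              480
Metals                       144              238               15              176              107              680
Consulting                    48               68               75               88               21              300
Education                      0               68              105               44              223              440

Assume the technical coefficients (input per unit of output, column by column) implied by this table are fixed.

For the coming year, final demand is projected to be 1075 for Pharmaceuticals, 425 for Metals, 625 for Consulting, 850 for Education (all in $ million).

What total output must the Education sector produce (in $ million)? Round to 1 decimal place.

Technical coefficients a_ij = z_ij / X_j:
  a_11 = 192/480 = 0.40, a_21 = 144/480 = 0.30, a_31 = 48/480 = 0.10, a_41 = 0/480 = 0.00
  a_12 = 68/680 = 0.10, a_22 = 238/680 = 0.35, a_32 = 68/680 = 0.10, a_42 = 68/680 = 0.10
  a_13 = 75/300 = 0.25, a_23 = 15/300 = 0.05, a_33 = 75/300 = 0.25, a_43 = 105/300 = 0.35
  a_14 = 22/440 = 0.05, a_24 = 176/440 = 0.40, a_34 = 88/440 = 0.20, a_44 = 44/440 = 0.10
I − A =
  [   0.60    -0.10    -0.25    -0.05]
  [  -0.30     0.65    -0.05    -0.40]
  [  -0.10    -0.10     0.75    -0.20]
  [   0.00    -0.10    -0.35     0.90]
Compute the cofactors C_ij = (−1)^(i+j)·(3×3 minor ij) of I−A; the adjugate is their transpose:
adj(I−A) = Cᵀ =
  [ 0.343750   0.093500   0.166375   0.097625]
  [ 0.200000   0.338750   0.183750   0.202500]
  [ 0.087500   0.075500   0.298500   0.104750]
  [ 0.056250   0.067000   0.136500   0.242750]
det(I−A) = Σ_j (I−A)_1j·C_1j = (0.60)(0.343750) + (-0.10)(0.200000) + (-0.25)(0.087500) + (-0.05)(0.056250) = 0.1615625
(I − A)⁻¹ = adj(I−A) / det(I−A) ≈
  [   2.1277     0.5787     1.0298     0.6043]
  [   1.2379     2.0967     1.1373     1.2534]
  [   0.5416     0.4673     1.8476     0.6484]
  [   0.3482     0.4147     0.8449     1.5025]
x = (I − A)⁻¹ d = adj(I−A)·d / det(I−A), with det(I−A) = 0.1615625:
  x_1 = (0.343750·1075 + 0.093500·425 + 0.166375·625 + 0.097625·850) / 0.1615625 = 596.234375 / 0.1615625 ≈ 3690.4
  x_2 = (0.200000·1075 + 0.338750·425 + 0.183750·625 + 0.202500·850) / 0.1615625 = 645.9375 / 0.1615625 ≈ 3998.1
  x_3 = (0.087500·1075 + 0.075500·425 + 0.298500·625 + 0.104750·850) / 0.1615625 = 401.75 / 0.1615625 ≈ 2486.7
  x_4 = (0.056250·1075 + 0.067000·425 + 0.136500·625 + 0.242750·850) / 0.1615625 = 380.59375 / 0.1615625 ≈ 2355.7

x_4 = 2355.7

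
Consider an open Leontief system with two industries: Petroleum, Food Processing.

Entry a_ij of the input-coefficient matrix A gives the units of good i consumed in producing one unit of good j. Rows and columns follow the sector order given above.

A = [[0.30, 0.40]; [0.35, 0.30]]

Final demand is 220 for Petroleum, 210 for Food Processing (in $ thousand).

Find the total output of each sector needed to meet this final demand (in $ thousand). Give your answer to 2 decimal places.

x_1 = 680.00, x_2 = 640.00

I − A =
  [   0.70    -0.40]
  [  -0.35     0.70]
det(I−A) = (0.70)(0.70) − (-0.40)(-0.35) = 0.3500
adj(I−A) = [[0.70, 0.40], [0.35, 0.70]]
(I − A)⁻¹ = adj(I−A) / det(I−A) ≈
  [   2.0000     1.1429]
  [   1.0000     2.0000]
x = (I − A)⁻¹ d = adj(I−A)·d / det(I−A), with det(I−A) = 0.3500:
  x_1 = (0.70·220 + 0.40·210) / 0.3500 = 238.00 / 0.3500 = 680.00
  x_2 = (0.35·220 + 0.70·210) / 0.3500 = 224.00 / 0.3500 = 640.00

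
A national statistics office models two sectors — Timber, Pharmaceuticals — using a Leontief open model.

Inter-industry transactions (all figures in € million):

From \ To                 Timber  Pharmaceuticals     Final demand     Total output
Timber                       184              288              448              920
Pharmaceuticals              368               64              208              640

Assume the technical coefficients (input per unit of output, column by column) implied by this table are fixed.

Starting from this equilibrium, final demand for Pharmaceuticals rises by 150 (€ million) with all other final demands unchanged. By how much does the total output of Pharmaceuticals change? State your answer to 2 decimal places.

Δx_2 = 222.22

Technical coefficients a_ij = z_ij / X_j:
  a_11 = 184/920 = 0.20, a_21 = 368/920 = 0.40
  a_12 = 288/640 = 0.45, a_22 = 64/640 = 0.10
I − A =
  [   0.80    -0.45]
  [  -0.40     0.90]
det(I−A) = (0.80)(0.90) − (-0.45)(-0.40) = 0.5400
adj(I−A) = [[0.90, 0.45], [0.40, 0.80]]
(I − A)⁻¹ = adj(I−A) / det(I−A) ≈
  [   1.6667     0.8333]
  [   0.7407     1.4815]
Δx = (I − A)⁻¹ Δd with Δd having +150 in the Pharmaceuticals component and 0 elsewhere.
So Δx_2 = L_22 · (+150), where L_22 = adj(I−A)_22 / det(I−A) = 0.80 / 0.5400.
Δx_2 = 0.80 × (+150) / 0.5400 = 120.00 / 0.5400 ≈ 222.22.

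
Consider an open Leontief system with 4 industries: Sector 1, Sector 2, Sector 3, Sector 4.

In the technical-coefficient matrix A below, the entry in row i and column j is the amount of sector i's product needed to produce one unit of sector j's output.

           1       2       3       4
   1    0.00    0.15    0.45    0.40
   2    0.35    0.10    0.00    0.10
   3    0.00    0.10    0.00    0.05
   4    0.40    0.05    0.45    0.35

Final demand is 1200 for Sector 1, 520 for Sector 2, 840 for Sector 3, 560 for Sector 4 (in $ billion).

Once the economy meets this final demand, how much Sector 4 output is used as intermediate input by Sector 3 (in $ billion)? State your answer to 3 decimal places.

I − A =
  [   1.00    -0.15    -0.45    -0.40]
  [  -0.35     0.90     0.00    -0.10]
  [   0.00    -0.10     1.00    -0.05]
  [  -0.40    -0.05    -0.45     0.65]
Compute the cofactors C_ij = (−1)^(i+j)·(3×3 minor ij) of I−A; the adjugate is their transpose:
adj(I−A) = Cᵀ =
  [ 0.555250   0.162500   0.429750   0.399750]
  [ 0.259625   0.458500   0.228375   0.247875]
  [ 0.045625   0.054500   0.388875   0.066375]
  [ 0.393250   0.173000   0.551250   0.831750]
det(I−A) = Σ_j (I−A)_1j·C_1j = (1.00)(0.555250) + (-0.15)(0.259625) + (-0.45)(0.045625) + (-0.40)(0.393250) = 0.338475
(I − A)⁻¹ = adj(I−A) / det(I−A) ≈
  [   1.6404     0.4801     1.2697     1.1810]
  [   0.7670     1.3546     0.6747     0.7323]
  [   0.1348     0.1610     1.1489     0.1961]
  [   1.1618     0.5111     1.6286     2.4573]
First solve x = (I − A)⁻¹ d = adj(I−A)·d / det(I−A); in particular x_3 = (0.045625·1200 + 0.054500·520 + 0.388875·840 + 0.066375·560) / 0.338475 = 446.915 / 0.338475 ≈ 1320.37817.
Intermediate flow from 4 to 3: z_43 = a_43 · x_3 = 0.45 × 446.915 / 0.338475 = 201.11175 / 0.338475 ≈ 594.170.

z_43 = 594.170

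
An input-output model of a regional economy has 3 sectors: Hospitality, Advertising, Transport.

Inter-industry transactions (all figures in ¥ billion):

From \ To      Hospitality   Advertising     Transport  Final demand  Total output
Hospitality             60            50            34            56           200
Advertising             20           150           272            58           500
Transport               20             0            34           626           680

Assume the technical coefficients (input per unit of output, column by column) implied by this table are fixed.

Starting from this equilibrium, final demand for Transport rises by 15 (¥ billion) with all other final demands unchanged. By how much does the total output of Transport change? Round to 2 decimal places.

Δx_T = 16.05

Technical coefficients a_ij = z_ij / X_j:
  a_HH = 60/200 = 0.30, a_AH = 20/200 = 0.10, a_TH = 20/200 = 0.10
  a_HA = 50/500 = 0.10, a_AA = 150/500 = 0.30, a_TA = 0/500 = 0.00
  a_HT = 34/680 = 0.05, a_AT = 272/680 = 0.40, a_TT = 34/680 = 0.05
I − A =
  [   0.70    -0.10    -0.05]
  [  -0.10     0.70    -0.40]
  [  -0.10     0.00     0.95]
Cofactors of I−A, C_ij = (−1)^(i+j)·(minor ij) (rows/columns in the sector order above):
  C_11 = (0.70)(0.95) − (-0.40)(0.00) = 0.6650
  C_12 = −[(-0.10)(0.95) − (-0.40)(-0.10)] = 0.1350
  C_13 = (-0.10)(0.00) − (0.70)(-0.10) = 0.0700
  C_21 = −[(-0.10)(0.95) − (-0.05)(0.00)] = 0.0950
  C_22 = (0.70)(0.95) − (-0.05)(-0.10) = 0.6600
  C_23 = −[(0.70)(0.00) − (-0.10)(-0.10)] = 0.0100
  C_31 = (-0.10)(-0.40) − (-0.05)(0.70) = 0.0750
  C_32 = −[(0.70)(-0.40) − (-0.05)(-0.10)] = 0.2850
  C_33 = (0.70)(0.70) − (-0.10)(-0.10) = 0.4800
det(I−A) = Σ_j (I−A)_1j·C_1j = (0.70)(0.6650) + (-0.10)(0.1350) + (-0.05)(0.0700) = 0.4485
adj(I−A) = Cᵀ =
  [ 0.6650   0.0950   0.0750]
  [ 0.1350   0.6600   0.2850]
  [ 0.0700   0.0100   0.4800]
(I − A)⁻¹ = adj(I−A) / det(I−A) ≈
  [   1.4827     0.2118     0.1672]
  [   0.3010     1.4716     0.6355]
  [   0.1561     0.0223     1.0702]
Δx = (I − A)⁻¹ Δd with Δd having +15 in the Transport component and 0 elsewhere.
So Δx_T = L_TT · (+15), where L_TT = adj(I−A)_TT / det(I−A) = 0.4800 / 0.4485.
Δx_T = 0.4800 × (+15) / 0.4485 = 7.20 / 0.4485 ≈ 16.05.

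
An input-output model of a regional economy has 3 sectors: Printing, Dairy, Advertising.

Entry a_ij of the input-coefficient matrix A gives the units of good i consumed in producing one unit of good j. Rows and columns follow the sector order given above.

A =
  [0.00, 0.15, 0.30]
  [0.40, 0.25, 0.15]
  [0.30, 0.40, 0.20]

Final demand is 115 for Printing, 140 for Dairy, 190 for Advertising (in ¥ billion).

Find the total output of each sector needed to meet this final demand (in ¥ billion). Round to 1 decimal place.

x_P = 386.0, x_D = 521.1, x_A = 642.8

I − A =
  [   1.00    -0.15    -0.30]
  [  -0.40     0.75    -0.15]
  [  -0.30    -0.40     0.80]
Cofactors of I−A, C_ij = (−1)^(i+j)·(minor ij) (rows/columns in the sector order above):
  C_11 = (0.75)(0.80) − (-0.15)(-0.40) = 0.5400
  C_12 = −[(-0.40)(0.80) − (-0.15)(-0.30)] = 0.3650
  C_13 = (-0.40)(-0.40) − (0.75)(-0.30) = 0.3850
  C_21 = −[(-0.15)(0.80) − (-0.30)(-0.40)] = 0.2400
  C_22 = (1.00)(0.80) − (-0.30)(-0.30) = 0.7100
  C_23 = −[(1.00)(-0.40) − (-0.15)(-0.30)] = 0.4450
  C_31 = (-0.15)(-0.15) − (-0.30)(0.75) = 0.2475
  C_32 = −[(1.00)(-0.15) − (-0.30)(-0.40)] = 0.2700
  C_33 = (1.00)(0.75) − (-0.15)(-0.40) = 0.6900
det(I−A) = Σ_j (I−A)_1j·C_1j = (1.00)(0.5400) + (-0.15)(0.3650) + (-0.30)(0.3850) = 0.36975
adj(I−A) = Cᵀ =
  [ 0.5400   0.2400   0.2475]
  [ 0.3650   0.7100   0.2700]
  [ 0.3850   0.4450   0.6900]
(I − A)⁻¹ = adj(I−A) / det(I−A) ≈
  [   1.4604     0.6491     0.6694]
  [   0.9872     1.9202     0.7302]
  [   1.0412     1.2035     1.8661]
x = (I − A)⁻¹ d = adj(I−A)·d / det(I−A), with det(I−A) = 0.36975:
  x_P = (0.5400·115 + 0.2400·140 + 0.2475·190) / 0.36975 = 142.725 / 0.36975 ≈ 386.0
  x_D = (0.3650·115 + 0.7100·140 + 0.2700·190) / 0.36975 = 192.675 / 0.36975 ≈ 521.1
  x_A = (0.3850·115 + 0.4450·140 + 0.6900·190) / 0.36975 = 237.675 / 0.36975 ≈ 642.8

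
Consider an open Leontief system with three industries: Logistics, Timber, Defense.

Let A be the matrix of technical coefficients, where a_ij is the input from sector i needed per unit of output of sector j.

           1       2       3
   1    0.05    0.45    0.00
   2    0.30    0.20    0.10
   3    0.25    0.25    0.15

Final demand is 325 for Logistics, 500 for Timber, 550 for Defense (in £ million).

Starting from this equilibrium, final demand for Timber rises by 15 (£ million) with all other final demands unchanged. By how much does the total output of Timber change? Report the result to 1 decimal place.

Δx_2 = 24.4

I − A =
  [   0.95    -0.45     0.00]
  [  -0.30     0.80    -0.10]
  [  -0.25    -0.25     0.85]
Cofactors of I−A, C_ij = (−1)^(i+j)·(minor ij) (rows/columns in the sector order above):
  C_11 = (0.80)(0.85) − (-0.10)(-0.25) = 0.6550
  C_12 = −[(-0.30)(0.85) − (-0.10)(-0.25)] = 0.2800
  C_13 = (-0.30)(-0.25) − (0.80)(-0.25) = 0.2750
  C_21 = −[(-0.45)(0.85) − (0.00)(-0.25)] = 0.3825
  C_22 = (0.95)(0.85) − (0.00)(-0.25) = 0.8075
  C_23 = −[(0.95)(-0.25) − (-0.45)(-0.25)] = 0.3500
  C_31 = (-0.45)(-0.10) − (0.00)(0.80) = 0.0450
  C_32 = −[(0.95)(-0.10) − (0.00)(-0.30)] = 0.0950
  C_33 = (0.95)(0.80) − (-0.45)(-0.30) = 0.6250
det(I−A) = Σ_j (I−A)_1j·C_1j = (0.95)(0.6550) + (-0.45)(0.2800) + (0.00)(0.2750) = 0.49625
adj(I−A) = Cᵀ =
  [ 0.6550   0.3825   0.0450]
  [ 0.2800   0.8075   0.0950]
  [ 0.2750   0.3500   0.6250]
(I − A)⁻¹ = adj(I−A) / det(I−A) ≈
  [   1.3199     0.7708     0.0907]
  [   0.5642     1.6272     0.1914]
  [   0.5542     0.7053     1.2594]
Δx = (I − A)⁻¹ Δd with Δd having +15 in the Timber component and 0 elsewhere.
So Δx_2 = L_22 · (+15), where L_22 = adj(I−A)_22 / det(I−A) = 0.8075 / 0.49625.
Δx_2 = 0.8075 × (+15) / 0.49625 = 12.1125 / 0.49625 ≈ 24.4.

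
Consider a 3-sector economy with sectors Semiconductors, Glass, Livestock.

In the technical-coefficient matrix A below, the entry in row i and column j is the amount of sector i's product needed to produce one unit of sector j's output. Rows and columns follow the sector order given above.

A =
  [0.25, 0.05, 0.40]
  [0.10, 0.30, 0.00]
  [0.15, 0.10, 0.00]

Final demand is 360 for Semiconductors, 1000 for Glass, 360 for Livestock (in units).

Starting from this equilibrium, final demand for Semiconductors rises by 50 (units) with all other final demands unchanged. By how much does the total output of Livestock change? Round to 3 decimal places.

I − A =
  [   0.75    -0.05    -0.40]
  [  -0.10     0.70     0.00]
  [  -0.15    -0.10     1.00]
Cofactors of I−A, C_ij = (−1)^(i+j)·(minor ij) (rows/columns in the sector order above):
  C_11 = (0.70)(1.00) − (0.00)(-0.10) = 0.7000
  C_12 = −[(-0.10)(1.00) − (0.00)(-0.15)] = 0.1000
  C_13 = (-0.10)(-0.10) − (0.70)(-0.15) = 0.1150
  C_21 = −[(-0.05)(1.00) − (-0.40)(-0.10)] = 0.0900
  C_22 = (0.75)(1.00) − (-0.40)(-0.15) = 0.6900
  C_23 = −[(0.75)(-0.10) − (-0.05)(-0.15)] = 0.0825
  C_31 = (-0.05)(0.00) − (-0.40)(0.70) = 0.2800
  C_32 = −[(0.75)(0.00) − (-0.40)(-0.10)] = 0.0400
  C_33 = (0.75)(0.70) − (-0.05)(-0.10) = 0.5200
det(I−A) = Σ_j (I−A)_1j·C_1j = (0.75)(0.7000) + (-0.05)(0.1000) + (-0.40)(0.1150) = 0.4740
adj(I−A) = Cᵀ =
  [ 0.7000   0.0900   0.2800]
  [ 0.1000   0.6900   0.0400]
  [ 0.1150   0.0825   0.5200]
(I − A)⁻¹ = adj(I−A) / det(I−A) ≈
  [   1.4768     0.1899     0.5907]
  [   0.2110     1.4557     0.0844]
  [   0.2426     0.1741     1.0970]
Δx = (I − A)⁻¹ Δd with Δd having +50 in the Semiconductors component and 0 elsewhere.
So Δx_L = L_LS · (+50), where L_LS = adj(I−A)_LS / det(I−A) = 0.1150 / 0.4740.
Δx_L = 0.1150 × (+50) / 0.4740 = 5.75 / 0.4740 ≈ 12.131.

Δx_L = 12.131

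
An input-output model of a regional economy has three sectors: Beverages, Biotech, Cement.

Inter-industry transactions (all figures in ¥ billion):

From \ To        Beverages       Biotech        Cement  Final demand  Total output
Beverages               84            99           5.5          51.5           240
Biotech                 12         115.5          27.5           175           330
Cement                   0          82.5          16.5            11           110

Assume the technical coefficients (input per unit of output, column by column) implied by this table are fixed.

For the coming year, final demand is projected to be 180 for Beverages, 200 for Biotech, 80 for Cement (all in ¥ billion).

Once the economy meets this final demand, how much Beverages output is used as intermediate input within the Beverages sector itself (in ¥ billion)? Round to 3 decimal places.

Technical coefficients a_ij = z_ij / X_j:
  a_11 = 84/240 = 0.35, a_21 = 12/240 = 0.05, a_31 = 0/240 = 0.00
  a_12 = 99/330 = 0.30, a_22 = 115.5/330 = 0.35, a_32 = 82.5/330 = 0.25
  a_13 = 5.5/110 = 0.05, a_23 = 27.5/110 = 0.25, a_33 = 16.5/110 = 0.15
I − A =
  [   0.65    -0.30    -0.05]
  [  -0.05     0.65    -0.25]
  [   0.00    -0.25     0.85]
Cofactors of I−A, C_ij = (−1)^(i+j)·(minor ij) (rows/columns in the sector order above):
  C_11 = (0.65)(0.85) − (-0.25)(-0.25) = 0.4900
  C_12 = −[(-0.05)(0.85) − (-0.25)(0.00)] = 0.0425
  C_13 = (-0.05)(-0.25) − (0.65)(0.00) = 0.0125
  C_21 = −[(-0.30)(0.85) − (-0.05)(-0.25)] = 0.2675
  C_22 = (0.65)(0.85) − (-0.05)(0.00) = 0.5525
  C_23 = −[(0.65)(-0.25) − (-0.30)(0.00)] = 0.1625
  C_31 = (-0.30)(-0.25) − (-0.05)(0.65) = 0.1075
  C_32 = −[(0.65)(-0.25) − (-0.05)(-0.05)] = 0.1650
  C_33 = (0.65)(0.65) − (-0.30)(-0.05) = 0.4075
det(I−A) = Σ_j (I−A)_1j·C_1j = (0.65)(0.4900) + (-0.30)(0.0425) + (-0.05)(0.0125) = 0.305125
adj(I−A) = Cᵀ =
  [ 0.4900   0.2675   0.1075]
  [ 0.0425   0.5525   0.1650]
  [ 0.0125   0.1625   0.4075]
(I − A)⁻¹ = adj(I−A) / det(I−A) ≈
  [   1.6059     0.8767     0.3523]
  [   0.1393     1.8107     0.5408]
  [   0.0410     0.5326     1.3355]
First solve x = (I − A)⁻¹ d = adj(I−A)·d / det(I−A); in particular x_1 = (0.4900·180 + 0.2675·200 + 0.1075·80) / 0.305125 = 150.30 / 0.305125 ≈ 492.58501.
Intermediate flow from 1 to 1: z_11 = a_11 · x_1 = 0.35 × 150.30 / 0.305125 = 52.605 / 0.305125 ≈ 172.405.

z_11 = 172.405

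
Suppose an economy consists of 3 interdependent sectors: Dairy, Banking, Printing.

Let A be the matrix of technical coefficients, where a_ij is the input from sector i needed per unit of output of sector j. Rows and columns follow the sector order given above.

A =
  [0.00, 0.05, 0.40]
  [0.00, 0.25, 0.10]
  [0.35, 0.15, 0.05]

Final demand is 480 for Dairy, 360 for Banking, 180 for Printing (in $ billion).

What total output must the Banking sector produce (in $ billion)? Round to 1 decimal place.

I − A =
  [   1.00    -0.05    -0.40]
  [   0.00     0.75    -0.10]
  [  -0.35    -0.15     0.95]
Cofactors of I−A, C_ij = (−1)^(i+j)·(minor ij) (rows/columns in the sector order above):
  C_11 = (0.75)(0.95) − (-0.10)(-0.15) = 0.6975
  C_12 = −[(0.00)(0.95) − (-0.10)(-0.35)] = 0.0350
  C_13 = (0.00)(-0.15) − (0.75)(-0.35) = 0.2625
  C_21 = −[(-0.05)(0.95) − (-0.40)(-0.15)] = 0.1075
  C_22 = (1.00)(0.95) − (-0.40)(-0.35) = 0.8100
  C_23 = −[(1.00)(-0.15) − (-0.05)(-0.35)] = 0.1675
  C_31 = (-0.05)(-0.10) − (-0.40)(0.75) = 0.3050
  C_32 = −[(1.00)(-0.10) − (-0.40)(0.00)] = 0.1000
  C_33 = (1.00)(0.75) − (-0.05)(0.00) = 0.7500
det(I−A) = Σ_j (I−A)_1j·C_1j = (1.00)(0.6975) + (-0.05)(0.0350) + (-0.40)(0.2625) = 0.59075
adj(I−A) = Cᵀ =
  [ 0.6975   0.1075   0.3050]
  [ 0.0350   0.8100   0.1000]
  [ 0.2625   0.1675   0.7500]
(I − A)⁻¹ = adj(I−A) / det(I−A) ≈
  [   1.1807     0.1820     0.5163]
  [   0.0592     1.3711     0.1693]
  [   0.4444     0.2835     1.2696]
x = (I − A)⁻¹ d = adj(I−A)·d / det(I−A), with det(I−A) = 0.59075:
  x_D = (0.6975·480 + 0.1075·360 + 0.3050·180) / 0.59075 = 428.40 / 0.59075 ≈ 725.2
  x_B = (0.0350·480 + 0.8100·360 + 0.1000·180) / 0.59075 = 326.40 / 0.59075 ≈ 552.5
  x_P = (0.2625·480 + 0.1675·360 + 0.7500·180) / 0.59075 = 321.30 / 0.59075 ≈ 543.9

x_B = 552.5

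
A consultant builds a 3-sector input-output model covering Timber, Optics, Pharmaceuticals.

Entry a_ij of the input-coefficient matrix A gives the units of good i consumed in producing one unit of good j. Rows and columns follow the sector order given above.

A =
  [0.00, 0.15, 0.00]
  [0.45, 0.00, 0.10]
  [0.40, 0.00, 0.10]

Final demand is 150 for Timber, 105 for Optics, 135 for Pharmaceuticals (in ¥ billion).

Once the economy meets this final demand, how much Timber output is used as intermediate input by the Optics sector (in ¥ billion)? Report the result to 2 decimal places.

I − A =
  [   1.00    -0.15     0.00]
  [  -0.45     1.00    -0.10]
  [  -0.40     0.00     0.90]
Cofactors of I−A, C_ij = (−1)^(i+j)·(minor ij) (rows/columns in the sector order above):
  C_11 = (1.00)(0.90) − (-0.10)(0.00) = 0.9000
  C_12 = −[(-0.45)(0.90) − (-0.10)(-0.40)] = 0.4450
  C_13 = (-0.45)(0.00) − (1.00)(-0.40) = 0.4000
  C_21 = −[(-0.15)(0.90) − (0.00)(0.00)] = 0.1350
  C_22 = (1.00)(0.90) − (0.00)(-0.40) = 0.9000
  C_23 = −[(1.00)(0.00) − (-0.15)(-0.40)] = 0.0600
  C_31 = (-0.15)(-0.10) − (0.00)(1.00) = 0.0150
  C_32 = −[(1.00)(-0.10) − (0.00)(-0.45)] = 0.1000
  C_33 = (1.00)(1.00) − (-0.15)(-0.45) = 0.9325
det(I−A) = Σ_j (I−A)_1j·C_1j = (1.00)(0.9000) + (-0.15)(0.4450) + (0.00)(0.4000) = 0.83325
adj(I−A) = Cᵀ =
  [ 0.9000   0.1350   0.0150]
  [ 0.4450   0.9000   0.1000]
  [ 0.4000   0.0600   0.9325]
(I − A)⁻¹ = adj(I−A) / det(I−A) ≈
  [   1.0801     0.1620     0.0180]
  [   0.5341     1.0801     0.1200]
  [   0.4800     0.0720     1.1191]
First solve x = (I − A)⁻¹ d = adj(I−A)·d / det(I−A); in particular x_2 = (0.4450·150 + 0.9000·105 + 0.1000·135) / 0.83325 = 174.75 / 0.83325 ≈ 209.7210.
Intermediate flow from 1 to 2: z_12 = a_12 · x_2 = 0.15 × 174.75 / 0.83325 = 26.2125 / 0.83325 ≈ 31.46.

z_12 = 31.46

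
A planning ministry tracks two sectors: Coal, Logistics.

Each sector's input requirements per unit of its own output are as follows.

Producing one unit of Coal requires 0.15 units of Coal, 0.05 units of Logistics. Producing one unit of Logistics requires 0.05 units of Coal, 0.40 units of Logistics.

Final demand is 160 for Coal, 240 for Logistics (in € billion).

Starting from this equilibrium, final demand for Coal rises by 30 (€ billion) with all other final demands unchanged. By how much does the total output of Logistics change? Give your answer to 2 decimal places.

I − A =
  [   0.85    -0.05]
  [  -0.05     0.60]
det(I−A) = (0.85)(0.60) − (-0.05)(-0.05) = 0.5075
adj(I−A) = [[0.60, 0.05], [0.05, 0.85]]
(I − A)⁻¹ = adj(I−A) / det(I−A) ≈
  [   1.1823     0.0985]
  [   0.0985     1.6749]
Δx = (I − A)⁻¹ Δd with Δd having +30 in the Coal component and 0 elsewhere.
So Δx_L = L_LC · (+30), where L_LC = adj(I−A)_LC / det(I−A) = 0.05 / 0.5075.
Δx_L = 0.05 × (+30) / 0.5075 = 1.50 / 0.5075 ≈ 2.96.

Δx_L = 2.96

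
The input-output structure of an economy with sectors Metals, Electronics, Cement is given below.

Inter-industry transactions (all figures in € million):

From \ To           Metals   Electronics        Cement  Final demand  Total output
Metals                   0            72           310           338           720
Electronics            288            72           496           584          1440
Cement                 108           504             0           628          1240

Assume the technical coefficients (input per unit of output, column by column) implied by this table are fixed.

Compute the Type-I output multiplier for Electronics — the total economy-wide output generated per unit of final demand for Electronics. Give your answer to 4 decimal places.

Technical coefficients a_ij = z_ij / X_j:
  a_11 = 0/720 = 0.00, a_21 = 288/720 = 0.40, a_31 = 108/720 = 0.15
  a_12 = 72/1440 = 0.05, a_22 = 72/1440 = 0.05, a_32 = 504/1440 = 0.35
  a_13 = 310/1240 = 0.25, a_23 = 496/1240 = 0.40, a_33 = 0/1240 = 0.00
I − A =
  [   1.00    -0.05    -0.25]
  [  -0.40     0.95    -0.40]
  [  -0.15    -0.35     1.00]
Cofactors of I−A, C_ij = (−1)^(i+j)·(minor ij) (rows/columns in the sector order above):
  C_11 = (0.95)(1.00) − (-0.40)(-0.35) = 0.8100
  C_12 = −[(-0.40)(1.00) − (-0.40)(-0.15)] = 0.4600
  C_13 = (-0.40)(-0.35) − (0.95)(-0.15) = 0.2825
  C_21 = −[(-0.05)(1.00) − (-0.25)(-0.35)] = 0.1375
  C_22 = (1.00)(1.00) − (-0.25)(-0.15) = 0.9625
  C_23 = −[(1.00)(-0.35) − (-0.05)(-0.15)] = 0.3575
  C_31 = (-0.05)(-0.40) − (-0.25)(0.95) = 0.2575
  C_32 = −[(1.00)(-0.40) − (-0.25)(-0.40)] = 0.5000
  C_33 = (1.00)(0.95) − (-0.05)(-0.40) = 0.9300
det(I−A) = Σ_j (I−A)_1j·C_1j = (1.00)(0.8100) + (-0.05)(0.4600) + (-0.25)(0.2825) = 0.716375
adj(I−A) = Cᵀ =
  [ 0.8100   0.1375   0.2575]
  [ 0.4600   0.9625   0.5000]
  [ 0.2825   0.3575   0.9300]
(I − A)⁻¹ = adj(I−A) / det(I−A) ≈
  [   1.13069     0.19194     0.35945]
  [   0.64212     1.34357     0.69796]
  [   0.39435     0.49904     1.29820]
The output multiplier for sector j is the column-j sum of the Leontief inverse (I − A)⁻¹ = adj(I−A) / det(I−A).
Column 2 of adj(I−A): (0.1375, 0.9625, 0.3575); det(I−A) = 0.716375.
m_2 = (0.1375 + 0.9625 + 0.3575) / 0.716375 = 1.4575 / 0.716375 ≈ 2.0345.

m_2 = 2.0345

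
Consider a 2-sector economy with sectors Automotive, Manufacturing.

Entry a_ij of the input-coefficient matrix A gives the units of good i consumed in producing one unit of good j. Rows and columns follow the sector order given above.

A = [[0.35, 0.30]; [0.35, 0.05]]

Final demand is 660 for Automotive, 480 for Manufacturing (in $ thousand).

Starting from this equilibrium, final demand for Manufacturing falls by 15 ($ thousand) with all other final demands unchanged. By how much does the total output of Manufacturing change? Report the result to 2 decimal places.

I − A =
  [   0.65    -0.30]
  [  -0.35     0.95]
det(I−A) = (0.65)(0.95) − (-0.30)(-0.35) = 0.5125
adj(I−A) = [[0.95, 0.30], [0.35, 0.65]]
(I − A)⁻¹ = adj(I−A) / det(I−A) ≈
  [   1.8537     0.5854]
  [   0.6829     1.2683]
Δx = (I − A)⁻¹ Δd with Δd having -15 in the Manufacturing component and 0 elsewhere.
So Δx_M = L_MM · (-15), where L_MM = adj(I−A)_MM / det(I−A) = 0.65 / 0.5125.
Δx_M = 0.65 × (-15) / 0.5125 = -9.75 / 0.5125 ≈ -19.02.

Δx_M = -19.02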